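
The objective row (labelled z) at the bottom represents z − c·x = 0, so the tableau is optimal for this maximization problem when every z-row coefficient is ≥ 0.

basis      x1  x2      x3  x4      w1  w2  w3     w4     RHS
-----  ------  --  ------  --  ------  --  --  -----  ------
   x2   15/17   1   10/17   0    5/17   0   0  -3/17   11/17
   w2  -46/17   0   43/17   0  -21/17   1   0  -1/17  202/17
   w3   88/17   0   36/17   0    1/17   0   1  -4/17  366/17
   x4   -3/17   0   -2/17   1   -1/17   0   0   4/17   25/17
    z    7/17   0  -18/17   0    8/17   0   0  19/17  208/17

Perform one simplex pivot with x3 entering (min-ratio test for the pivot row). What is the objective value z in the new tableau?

Ratio test on column x3 — row 1: (11/17)/(10/17) = 11/10; row 2: (202/17)/(43/17) = 202/43; row 3: (366/17)/(36/17) = 61/6; row 4: entry -2/17 ≤ 0. Minimum is 11/10 at row 1 (x2 leaves); pivot element 10/17.
Pivot on row 1; the z-row RHS becomes 208/17 − (-18/17)·(11/10) = 67/5.

67/5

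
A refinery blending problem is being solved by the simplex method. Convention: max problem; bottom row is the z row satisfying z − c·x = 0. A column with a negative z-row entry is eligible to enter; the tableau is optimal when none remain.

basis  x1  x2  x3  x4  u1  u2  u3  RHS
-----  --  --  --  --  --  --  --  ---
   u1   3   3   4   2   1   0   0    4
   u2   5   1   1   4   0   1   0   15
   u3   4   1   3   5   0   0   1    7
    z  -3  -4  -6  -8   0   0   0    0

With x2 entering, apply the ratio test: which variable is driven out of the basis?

Column x2 entries and ratios — u1: 4/3 = 4/3; u2: 15/1 = 15; u3: 7/1 = 7.
Smallest ratio is 4/3 in the row of u1, so u1 leaves.

u1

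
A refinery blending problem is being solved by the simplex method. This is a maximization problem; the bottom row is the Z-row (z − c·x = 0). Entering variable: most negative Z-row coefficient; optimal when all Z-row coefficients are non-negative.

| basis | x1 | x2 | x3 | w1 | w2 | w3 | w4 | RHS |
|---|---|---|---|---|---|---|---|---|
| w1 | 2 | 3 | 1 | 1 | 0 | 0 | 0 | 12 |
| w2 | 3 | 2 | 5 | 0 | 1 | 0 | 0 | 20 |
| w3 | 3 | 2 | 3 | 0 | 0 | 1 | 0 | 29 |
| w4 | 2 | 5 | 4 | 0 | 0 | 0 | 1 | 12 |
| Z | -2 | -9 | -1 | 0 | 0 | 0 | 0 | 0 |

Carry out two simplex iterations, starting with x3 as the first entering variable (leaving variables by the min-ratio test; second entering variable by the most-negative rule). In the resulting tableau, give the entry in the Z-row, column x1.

Ratio test on column x3 — row 1: 12/1 = 12; row 2: 20/5 = 4; row 3: 29/3 = 29/3; row 4: 12/4 = 3. Minimum is 3 at row 4 (w4 leaves); pivot element 4.
Divide row 4 by 4; eliminate column x3 from the other rows.
Second iteration: most negative Z-row entry is -31/4 in column x2, so x2 enters.
Ratio test on column x2 — row 1: 9/(7/4) = 36/7; row 2: entry -17/4 ≤ 0; row 3: entry -7/4 ≤ 0; row 4: 3/(5/4) = 12/5. Minimum is 12/5 at row 4 (x3 leaves); pivot element 5/4.
Divide row 4 by 5/4; eliminate column x2 from the other rows.
After both pivots, the entry at the Z-row, column x1 is 8/5.

8/5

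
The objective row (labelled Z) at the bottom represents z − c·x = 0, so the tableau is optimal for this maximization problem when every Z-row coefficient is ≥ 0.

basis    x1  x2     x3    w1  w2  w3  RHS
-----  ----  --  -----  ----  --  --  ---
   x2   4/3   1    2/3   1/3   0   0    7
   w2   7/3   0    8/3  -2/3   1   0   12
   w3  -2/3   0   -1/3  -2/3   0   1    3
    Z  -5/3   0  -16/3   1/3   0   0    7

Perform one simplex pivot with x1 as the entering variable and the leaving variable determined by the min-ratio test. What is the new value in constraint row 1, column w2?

-4/7

Ratio test on column x1 — row 1: 7/(4/3) = 21/4; row 2: 12/(7/3) = 36/7; row 3: entry -2/3 ≤ 0. Minimum is 36/7 at row 2 (w2 leaves); pivot element 7/3.
Divide row 2 by 7/3; eliminate column x1 from the other rows.
Row 1 update in column w2: 0 − (4/3)·(3/7) = -4/7.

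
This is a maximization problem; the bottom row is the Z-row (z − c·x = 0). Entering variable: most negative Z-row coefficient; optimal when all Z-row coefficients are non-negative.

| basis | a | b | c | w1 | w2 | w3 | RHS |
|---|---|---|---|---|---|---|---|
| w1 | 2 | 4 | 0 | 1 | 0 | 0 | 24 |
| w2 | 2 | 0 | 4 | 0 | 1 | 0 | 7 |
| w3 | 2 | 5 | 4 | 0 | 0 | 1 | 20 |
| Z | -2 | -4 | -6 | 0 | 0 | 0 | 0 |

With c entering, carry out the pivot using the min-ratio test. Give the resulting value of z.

Ratio test on column c — row 1: entry 0 ≤ 0; row 2: 7/4 = 7/4; row 3: 20/4 = 5. Minimum is 7/4 at row 2 (w2 leaves); pivot element 4.
Pivot on row 2; the Z-row RHS becomes 0 − (-6)·(7/4) = 21/2.

21/2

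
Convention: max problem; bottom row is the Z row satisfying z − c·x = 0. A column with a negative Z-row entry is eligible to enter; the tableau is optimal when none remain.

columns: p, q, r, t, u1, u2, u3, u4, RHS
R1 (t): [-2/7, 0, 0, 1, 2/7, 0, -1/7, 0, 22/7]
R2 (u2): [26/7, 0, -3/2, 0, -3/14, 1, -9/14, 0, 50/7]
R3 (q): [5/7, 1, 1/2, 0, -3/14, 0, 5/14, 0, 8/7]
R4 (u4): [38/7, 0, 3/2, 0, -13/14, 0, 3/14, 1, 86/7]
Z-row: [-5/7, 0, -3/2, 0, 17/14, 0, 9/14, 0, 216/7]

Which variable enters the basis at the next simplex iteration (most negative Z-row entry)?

r

Negative Z-row entries: p: -5/7, r: -3/2.
The most negative is -3/2 in column r, so r enters.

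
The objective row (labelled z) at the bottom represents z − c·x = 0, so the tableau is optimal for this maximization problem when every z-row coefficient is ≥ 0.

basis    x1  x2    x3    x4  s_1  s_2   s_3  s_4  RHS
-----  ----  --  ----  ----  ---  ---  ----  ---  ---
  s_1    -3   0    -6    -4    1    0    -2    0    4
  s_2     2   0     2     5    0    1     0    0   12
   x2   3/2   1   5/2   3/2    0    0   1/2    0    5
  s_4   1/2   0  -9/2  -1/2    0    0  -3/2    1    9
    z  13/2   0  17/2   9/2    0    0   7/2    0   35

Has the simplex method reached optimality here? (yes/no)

yes

Every z-row coefficient is ≥ 0, so the tableau is optimal.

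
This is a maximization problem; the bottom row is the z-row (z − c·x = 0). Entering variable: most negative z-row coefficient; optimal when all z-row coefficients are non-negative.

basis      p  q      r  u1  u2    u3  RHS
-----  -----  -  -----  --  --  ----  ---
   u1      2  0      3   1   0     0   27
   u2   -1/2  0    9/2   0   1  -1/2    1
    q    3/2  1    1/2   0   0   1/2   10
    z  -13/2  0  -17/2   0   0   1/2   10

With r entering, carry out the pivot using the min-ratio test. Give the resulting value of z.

107/9

Ratio test on column r — row 1: 27/3 = 9; row 2: 1/(9/2) = 2/9; row 3: 10/(1/2) = 20. Minimum is 2/9 at row 2 (u2 leaves); pivot element 9/2.
Pivot on row 2; the z-row RHS becomes 10 − (-17/2)·(2/9) = 107/9.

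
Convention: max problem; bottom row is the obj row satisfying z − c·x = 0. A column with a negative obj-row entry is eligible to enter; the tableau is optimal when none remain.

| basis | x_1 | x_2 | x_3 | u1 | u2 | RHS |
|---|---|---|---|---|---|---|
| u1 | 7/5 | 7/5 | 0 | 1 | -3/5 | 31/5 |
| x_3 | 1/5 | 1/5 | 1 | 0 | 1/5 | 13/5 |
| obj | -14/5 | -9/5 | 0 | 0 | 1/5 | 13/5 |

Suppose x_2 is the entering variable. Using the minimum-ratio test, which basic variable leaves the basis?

Column x_2 entries and ratios — u1: (31/5)/(7/5) = 31/7; x_3: (13/5)/(1/5) = 13.
Smallest ratio is 31/7 in the row of u1, so u1 leaves.

u1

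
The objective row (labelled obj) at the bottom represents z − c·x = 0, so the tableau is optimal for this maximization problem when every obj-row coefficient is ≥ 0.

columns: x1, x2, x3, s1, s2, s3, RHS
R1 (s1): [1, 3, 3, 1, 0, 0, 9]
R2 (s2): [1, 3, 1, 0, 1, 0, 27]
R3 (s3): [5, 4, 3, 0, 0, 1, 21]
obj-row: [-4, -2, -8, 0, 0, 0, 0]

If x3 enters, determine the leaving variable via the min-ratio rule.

s1

Column x3 entries and ratios — s1: 9/3 = 3; s2: 27/1 = 27; s3: 21/3 = 7.
Smallest ratio is 3 in the row of s1, so s1 leaves.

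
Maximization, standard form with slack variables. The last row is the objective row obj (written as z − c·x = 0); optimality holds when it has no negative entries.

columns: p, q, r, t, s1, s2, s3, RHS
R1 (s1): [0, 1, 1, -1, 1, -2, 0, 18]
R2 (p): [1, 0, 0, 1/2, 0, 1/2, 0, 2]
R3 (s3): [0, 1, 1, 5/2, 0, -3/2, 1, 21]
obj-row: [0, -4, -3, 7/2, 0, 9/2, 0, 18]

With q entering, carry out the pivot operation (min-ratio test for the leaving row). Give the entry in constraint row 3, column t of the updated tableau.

Ratio test on column q — row 1: 18/1 = 18; row 2: entry 0 ≤ 0; row 3: 21/1 = 21. Minimum is 18 at row 1 (s1 leaves); pivot element 1.
Divide row 1 by 1; eliminate column q from the other rows.
Row 3 update in column t: 5/2 − 1·(-1) = 7/2.

7/2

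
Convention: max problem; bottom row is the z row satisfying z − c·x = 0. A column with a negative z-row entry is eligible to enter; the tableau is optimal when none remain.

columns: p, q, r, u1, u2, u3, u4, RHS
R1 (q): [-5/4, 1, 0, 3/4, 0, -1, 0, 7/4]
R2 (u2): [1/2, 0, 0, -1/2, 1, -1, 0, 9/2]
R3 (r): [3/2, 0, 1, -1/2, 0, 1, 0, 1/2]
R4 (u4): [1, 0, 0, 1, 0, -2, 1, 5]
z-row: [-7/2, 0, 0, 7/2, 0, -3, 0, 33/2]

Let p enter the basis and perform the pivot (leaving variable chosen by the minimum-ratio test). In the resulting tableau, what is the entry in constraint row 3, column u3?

Ratio test on column p — row 1: entry -5/4 ≤ 0; row 2: (9/2)/(1/2) = 9; row 3: (1/2)/(3/2) = 1/3; row 4: 5/1 = 5. Minimum is 1/3 at row 3 (r leaves); pivot element 3/2.
Divide row 3 by 3/2; eliminate column p from the other rows.
In the new row 3, the u3 entry is the old entry divided by the pivot: 1/(3/2) = 2/3.

2/3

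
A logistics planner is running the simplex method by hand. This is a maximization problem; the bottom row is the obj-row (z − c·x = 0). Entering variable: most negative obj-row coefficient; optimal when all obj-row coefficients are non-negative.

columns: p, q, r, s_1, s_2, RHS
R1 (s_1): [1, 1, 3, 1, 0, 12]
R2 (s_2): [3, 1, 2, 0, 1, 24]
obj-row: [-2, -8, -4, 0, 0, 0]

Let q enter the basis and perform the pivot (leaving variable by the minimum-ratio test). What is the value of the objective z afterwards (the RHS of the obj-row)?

Ratio test on column q — row 1: 12/1 = 12; row 2: 24/1 = 24. Minimum is 12 at row 1 (s_1 leaves); pivot element 1.
Pivot on row 1; the obj-row RHS becomes 0 − (-8)·12 = 96.

96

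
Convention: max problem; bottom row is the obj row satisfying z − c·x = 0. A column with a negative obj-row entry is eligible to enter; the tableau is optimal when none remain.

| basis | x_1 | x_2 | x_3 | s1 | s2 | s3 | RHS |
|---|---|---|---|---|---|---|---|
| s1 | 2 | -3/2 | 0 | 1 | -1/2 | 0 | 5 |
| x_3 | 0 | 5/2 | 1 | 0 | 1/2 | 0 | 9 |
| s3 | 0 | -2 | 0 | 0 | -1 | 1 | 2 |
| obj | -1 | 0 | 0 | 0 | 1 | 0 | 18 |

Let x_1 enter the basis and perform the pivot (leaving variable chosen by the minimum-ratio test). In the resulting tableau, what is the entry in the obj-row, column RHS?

41/2

Ratio test on column x_1 — row 1: 5/2 = 5/2; row 2: entry 0 ≤ 0; row 3: entry 0 ≤ 0. Minimum is 5/2 at row 1 (s1 leaves); pivot element 2.
Divide row 1 by 2; eliminate column x_1 from the other rows.
obj-row update in column RHS: 18 − (-1)·(5/2) = 41/2.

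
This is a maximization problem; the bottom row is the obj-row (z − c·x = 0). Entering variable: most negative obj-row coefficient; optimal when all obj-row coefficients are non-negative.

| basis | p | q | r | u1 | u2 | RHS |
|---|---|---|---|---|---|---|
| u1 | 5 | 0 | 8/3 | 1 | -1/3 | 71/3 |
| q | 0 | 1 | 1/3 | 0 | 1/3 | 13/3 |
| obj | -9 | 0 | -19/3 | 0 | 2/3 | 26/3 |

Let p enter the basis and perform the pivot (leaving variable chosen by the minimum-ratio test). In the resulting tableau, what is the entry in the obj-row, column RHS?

Ratio test on column p — row 1: (71/3)/5 = 71/15; row 2: entry 0 ≤ 0. Minimum is 71/15 at row 1 (u1 leaves); pivot element 5.
Divide row 1 by 5; eliminate column p from the other rows.
obj-row update in column RHS: 26/3 − (-9)·(71/15) = 769/15.

769/15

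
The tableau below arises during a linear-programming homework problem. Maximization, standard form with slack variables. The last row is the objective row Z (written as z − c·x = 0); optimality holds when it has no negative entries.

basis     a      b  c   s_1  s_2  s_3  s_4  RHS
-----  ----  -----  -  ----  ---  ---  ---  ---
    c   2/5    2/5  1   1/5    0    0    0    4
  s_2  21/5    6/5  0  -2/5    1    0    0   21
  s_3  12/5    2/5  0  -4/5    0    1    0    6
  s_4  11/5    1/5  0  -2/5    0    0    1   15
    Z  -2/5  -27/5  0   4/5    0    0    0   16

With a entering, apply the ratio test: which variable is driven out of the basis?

s_3

Column a entries and ratios — c: 4/(2/5) = 10; s_2: 21/(21/5) = 5; s_3: 6/(12/5) = 5/2; s_4: 15/(11/5) = 75/11.
Smallest ratio is 5/2 in the row of s_3, so s_3 leaves.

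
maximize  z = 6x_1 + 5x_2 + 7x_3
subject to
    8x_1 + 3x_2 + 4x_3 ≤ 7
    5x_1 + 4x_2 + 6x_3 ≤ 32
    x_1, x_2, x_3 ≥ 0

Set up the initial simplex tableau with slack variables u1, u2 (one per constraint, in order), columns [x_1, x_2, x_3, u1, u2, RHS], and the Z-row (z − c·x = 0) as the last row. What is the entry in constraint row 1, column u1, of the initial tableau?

1

Slack u1 belongs to constraint 1; its column is the unit vector e_1, so the entry in row 1 is 1.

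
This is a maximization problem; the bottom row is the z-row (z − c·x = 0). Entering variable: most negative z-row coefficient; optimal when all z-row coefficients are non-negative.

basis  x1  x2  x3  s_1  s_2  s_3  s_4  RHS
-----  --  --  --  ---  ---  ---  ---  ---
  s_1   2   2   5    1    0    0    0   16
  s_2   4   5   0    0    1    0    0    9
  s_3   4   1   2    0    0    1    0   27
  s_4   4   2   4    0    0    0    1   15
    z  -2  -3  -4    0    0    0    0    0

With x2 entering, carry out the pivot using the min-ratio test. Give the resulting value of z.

Ratio test on column x2 — row 1: 16/2 = 8; row 2: 9/5 = 9/5; row 3: 27/1 = 27; row 4: 15/2 = 15/2. Minimum is 9/5 at row 2 (s_2 leaves); pivot element 5.
Pivot on row 2; the z-row RHS becomes 0 − (-3)·(9/5) = 27/5.

27/5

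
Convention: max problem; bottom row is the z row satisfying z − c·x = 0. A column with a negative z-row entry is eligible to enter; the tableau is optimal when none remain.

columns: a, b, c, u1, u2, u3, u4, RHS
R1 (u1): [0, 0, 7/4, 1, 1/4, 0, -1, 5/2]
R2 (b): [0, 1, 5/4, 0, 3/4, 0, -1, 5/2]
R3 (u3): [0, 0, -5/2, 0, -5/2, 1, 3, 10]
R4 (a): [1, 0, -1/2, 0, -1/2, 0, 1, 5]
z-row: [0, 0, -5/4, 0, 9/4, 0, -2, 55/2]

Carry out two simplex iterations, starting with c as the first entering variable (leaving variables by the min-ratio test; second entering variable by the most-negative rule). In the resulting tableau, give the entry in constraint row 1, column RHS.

Ratio test on column c — row 1: (5/2)/(7/4) = 10/7; row 2: (5/2)/(5/4) = 2; row 3: entry -5/2 ≤ 0; row 4: entry -1/2 ≤ 0. Minimum is 10/7 at row 1 (u1 leaves); pivot element 7/4.
Divide row 1 by 7/4; eliminate column c from the other rows.
Second iteration: most negative z-row entry is -19/7 in column u4, so u4 enters.
Ratio test on column u4 — row 1: entry -4/7 ≤ 0; row 2: entry -2/7 ≤ 0; row 3: (95/7)/(11/7) = 95/11; row 4: (40/7)/(5/7) = 8. Minimum is 8 at row 4 (a leaves); pivot element 5/7.
Divide row 4 by 5/7; eliminate column u4 from the other rows.
After both pivots, the entry at constraint row 1, column RHS is 6.

6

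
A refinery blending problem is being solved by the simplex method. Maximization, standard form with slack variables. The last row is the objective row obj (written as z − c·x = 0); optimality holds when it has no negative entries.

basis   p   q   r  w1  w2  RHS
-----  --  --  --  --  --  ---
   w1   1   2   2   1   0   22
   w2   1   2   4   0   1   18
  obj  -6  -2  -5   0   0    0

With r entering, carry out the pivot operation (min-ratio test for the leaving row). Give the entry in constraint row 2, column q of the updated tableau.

Ratio test on column r — row 1: 22/2 = 11; row 2: 18/4 = 9/2. Minimum is 9/2 at row 2 (w2 leaves); pivot element 4.
Divide row 2 by 4; eliminate column r from the other rows.
In the new row 2, the q entry is the old entry divided by the pivot: 2/4 = 1/2.

1/2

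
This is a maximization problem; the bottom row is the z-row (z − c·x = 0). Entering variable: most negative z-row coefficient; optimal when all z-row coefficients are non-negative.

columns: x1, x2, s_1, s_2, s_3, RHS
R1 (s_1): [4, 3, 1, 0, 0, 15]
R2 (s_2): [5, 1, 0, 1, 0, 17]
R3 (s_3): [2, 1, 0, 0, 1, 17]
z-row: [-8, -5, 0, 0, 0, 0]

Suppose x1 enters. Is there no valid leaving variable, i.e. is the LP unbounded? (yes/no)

Column x1 has positive entries in row(s) 1, 2, 3, so the ratio test bounds it — not unbounded.

no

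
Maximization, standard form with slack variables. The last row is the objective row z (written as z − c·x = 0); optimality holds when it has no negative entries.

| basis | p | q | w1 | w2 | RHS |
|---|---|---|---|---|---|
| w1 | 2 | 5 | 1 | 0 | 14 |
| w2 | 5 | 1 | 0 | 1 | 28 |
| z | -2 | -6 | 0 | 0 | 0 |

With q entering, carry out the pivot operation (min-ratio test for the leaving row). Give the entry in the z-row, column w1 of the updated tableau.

Ratio test on column q — row 1: 14/5 = 14/5; row 2: 28/1 = 28. Minimum is 14/5 at row 1 (w1 leaves); pivot element 5.
Divide row 1 by 5; eliminate column q from the other rows.
z-row update in column w1: 0 − (-6)·(1/5) = 6/5.

6/5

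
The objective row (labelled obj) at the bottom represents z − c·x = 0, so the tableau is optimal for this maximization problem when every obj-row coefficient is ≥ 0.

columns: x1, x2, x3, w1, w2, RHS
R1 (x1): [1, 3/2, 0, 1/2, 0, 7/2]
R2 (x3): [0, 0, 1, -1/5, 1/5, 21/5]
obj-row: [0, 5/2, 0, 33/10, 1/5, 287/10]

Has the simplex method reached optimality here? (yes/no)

yes

Every obj-row coefficient is ≥ 0, so the tableau is optimal.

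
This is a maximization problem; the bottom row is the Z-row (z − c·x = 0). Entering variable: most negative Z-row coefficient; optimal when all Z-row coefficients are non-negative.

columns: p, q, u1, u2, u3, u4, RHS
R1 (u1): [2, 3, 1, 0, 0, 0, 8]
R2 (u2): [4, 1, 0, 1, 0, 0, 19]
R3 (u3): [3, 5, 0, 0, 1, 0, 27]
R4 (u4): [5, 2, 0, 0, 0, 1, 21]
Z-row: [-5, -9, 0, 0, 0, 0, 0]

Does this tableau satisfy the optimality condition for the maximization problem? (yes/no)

The Z-row has a negative entry -9 in column q, so it is not optimal.

no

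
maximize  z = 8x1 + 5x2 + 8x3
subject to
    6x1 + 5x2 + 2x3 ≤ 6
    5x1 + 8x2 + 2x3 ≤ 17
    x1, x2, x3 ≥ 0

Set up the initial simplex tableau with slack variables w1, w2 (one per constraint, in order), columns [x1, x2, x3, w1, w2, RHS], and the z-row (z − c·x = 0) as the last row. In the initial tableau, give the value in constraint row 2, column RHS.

17

The RHS of constraint 2 is b_2 = 17.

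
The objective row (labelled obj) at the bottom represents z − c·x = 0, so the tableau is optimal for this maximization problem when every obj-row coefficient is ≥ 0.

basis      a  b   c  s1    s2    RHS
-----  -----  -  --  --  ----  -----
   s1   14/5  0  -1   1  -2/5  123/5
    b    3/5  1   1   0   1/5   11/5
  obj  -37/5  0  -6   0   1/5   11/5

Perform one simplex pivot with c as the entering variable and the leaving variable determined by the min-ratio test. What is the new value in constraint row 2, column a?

3/5

Ratio test on column c — row 1: entry -1 ≤ 0; row 2: (11/5)/1 = 11/5. Minimum is 11/5 at row 2 (b leaves); pivot element 1.
Divide row 2 by 1; eliminate column c from the other rows.
In the new row 2, the a entry is the old entry divided by the pivot: (3/5)/1 = 3/5.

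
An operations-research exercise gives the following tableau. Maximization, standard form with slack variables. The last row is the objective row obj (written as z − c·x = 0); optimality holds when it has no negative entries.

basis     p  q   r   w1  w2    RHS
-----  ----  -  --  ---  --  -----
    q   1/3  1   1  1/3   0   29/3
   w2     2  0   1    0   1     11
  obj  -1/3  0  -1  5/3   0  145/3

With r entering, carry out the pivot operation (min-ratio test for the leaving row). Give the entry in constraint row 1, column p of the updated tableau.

1/3

Ratio test on column r — row 1: (29/3)/1 = 29/3; row 2: 11/1 = 11. Minimum is 29/3 at row 1 (q leaves); pivot element 1.
Divide row 1 by 1; eliminate column r from the other rows.
In the new row 1, the p entry is the old entry divided by the pivot: (1/3)/1 = 1/3.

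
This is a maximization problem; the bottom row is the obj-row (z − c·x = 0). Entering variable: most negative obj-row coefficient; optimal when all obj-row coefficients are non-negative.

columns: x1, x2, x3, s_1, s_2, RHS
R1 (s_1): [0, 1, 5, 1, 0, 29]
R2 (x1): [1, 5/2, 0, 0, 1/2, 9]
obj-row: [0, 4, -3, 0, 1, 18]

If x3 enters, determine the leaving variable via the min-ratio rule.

s_1

Column x3 entries and ratios — s_1: 29/5 = 29/5; x1: 0 ≤ 0, skip.
Smallest ratio is 29/5 in the row of s_1, so s_1 leaves.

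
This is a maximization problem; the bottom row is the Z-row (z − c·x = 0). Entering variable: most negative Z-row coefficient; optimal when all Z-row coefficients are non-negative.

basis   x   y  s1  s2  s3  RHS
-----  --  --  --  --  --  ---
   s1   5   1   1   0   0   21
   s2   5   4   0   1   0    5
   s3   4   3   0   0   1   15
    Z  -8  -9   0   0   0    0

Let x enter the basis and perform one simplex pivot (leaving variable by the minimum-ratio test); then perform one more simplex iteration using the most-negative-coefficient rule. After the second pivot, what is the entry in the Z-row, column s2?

Ratio test on column x — row 1: 21/5 = 21/5; row 2: 5/5 = 1; row 3: 15/4 = 15/4. Minimum is 1 at row 2 (s2 leaves); pivot element 5.
Divide row 2 by 5; eliminate column x from the other rows.
Second iteration: most negative Z-row entry is -13/5 in column y, so y enters.
Ratio test on column y — row 1: entry -3 ≤ 0; row 2: 1/(4/5) = 5/4; row 3: entry -1/5 ≤ 0. Minimum is 5/4 at row 2 (x leaves); pivot element 4/5.
Divide row 2 by 4/5; eliminate column y from the other rows.
After both pivots, the entry at the Z-row, column s2 is 9/4.

9/4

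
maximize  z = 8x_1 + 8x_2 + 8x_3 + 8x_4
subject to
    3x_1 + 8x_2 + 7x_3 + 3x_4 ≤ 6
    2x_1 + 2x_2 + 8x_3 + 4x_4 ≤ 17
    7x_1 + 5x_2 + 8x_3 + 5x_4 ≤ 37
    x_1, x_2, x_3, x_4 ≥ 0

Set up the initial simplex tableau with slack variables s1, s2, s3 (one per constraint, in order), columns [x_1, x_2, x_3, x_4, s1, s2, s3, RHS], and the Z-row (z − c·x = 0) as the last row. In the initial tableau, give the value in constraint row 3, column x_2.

Constraint 3 has coefficient 5 on x_2.

5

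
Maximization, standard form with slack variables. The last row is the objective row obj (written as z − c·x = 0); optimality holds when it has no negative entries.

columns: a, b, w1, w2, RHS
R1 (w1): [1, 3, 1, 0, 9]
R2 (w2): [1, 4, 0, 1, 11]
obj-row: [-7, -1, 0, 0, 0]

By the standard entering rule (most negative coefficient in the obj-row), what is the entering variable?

a

Negative obj-row entries: a: -7, b: -1.
The most negative is -7 in column a, so a enters.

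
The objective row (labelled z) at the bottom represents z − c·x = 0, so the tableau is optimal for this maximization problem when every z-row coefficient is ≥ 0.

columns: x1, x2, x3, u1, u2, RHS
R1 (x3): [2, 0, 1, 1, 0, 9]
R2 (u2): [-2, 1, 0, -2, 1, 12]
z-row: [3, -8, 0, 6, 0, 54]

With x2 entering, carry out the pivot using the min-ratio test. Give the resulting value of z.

150

Ratio test on column x2 — row 1: entry 0 ≤ 0; row 2: 12/1 = 12. Minimum is 12 at row 2 (u2 leaves); pivot element 1.
Pivot on row 2; the z-row RHS becomes 54 − (-8)·12 = 150.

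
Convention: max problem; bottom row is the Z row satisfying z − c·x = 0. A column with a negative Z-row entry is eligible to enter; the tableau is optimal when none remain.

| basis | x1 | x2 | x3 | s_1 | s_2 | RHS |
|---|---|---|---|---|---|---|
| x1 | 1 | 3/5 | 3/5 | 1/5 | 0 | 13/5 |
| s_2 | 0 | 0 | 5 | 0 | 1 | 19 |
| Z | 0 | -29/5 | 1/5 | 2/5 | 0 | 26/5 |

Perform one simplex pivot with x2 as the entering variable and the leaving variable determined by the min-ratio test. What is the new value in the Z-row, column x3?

Ratio test on column x2 — row 1: (13/5)/(3/5) = 13/3; row 2: entry 0 ≤ 0. Minimum is 13/3 at row 1 (x1 leaves); pivot element 3/5.
Divide row 1 by 3/5; eliminate column x2 from the other rows.
Z-row update in column x3: 1/5 − (-29/5)·1 = 6.

6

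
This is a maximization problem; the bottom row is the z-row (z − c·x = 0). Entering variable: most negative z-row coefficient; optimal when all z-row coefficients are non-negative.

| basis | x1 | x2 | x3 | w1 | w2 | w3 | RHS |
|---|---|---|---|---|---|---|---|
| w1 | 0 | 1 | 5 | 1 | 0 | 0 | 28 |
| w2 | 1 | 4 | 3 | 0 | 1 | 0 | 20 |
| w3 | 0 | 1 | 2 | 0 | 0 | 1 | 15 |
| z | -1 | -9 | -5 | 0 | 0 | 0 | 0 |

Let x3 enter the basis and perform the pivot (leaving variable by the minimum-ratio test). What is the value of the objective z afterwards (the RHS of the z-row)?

Ratio test on column x3 — row 1: 28/5 = 28/5; row 2: 20/3 = 20/3; row 3: 15/2 = 15/2. Minimum is 28/5 at row 1 (w1 leaves); pivot element 5.
Pivot on row 1; the z-row RHS becomes 0 − (-5)·(28/5) = 28.

28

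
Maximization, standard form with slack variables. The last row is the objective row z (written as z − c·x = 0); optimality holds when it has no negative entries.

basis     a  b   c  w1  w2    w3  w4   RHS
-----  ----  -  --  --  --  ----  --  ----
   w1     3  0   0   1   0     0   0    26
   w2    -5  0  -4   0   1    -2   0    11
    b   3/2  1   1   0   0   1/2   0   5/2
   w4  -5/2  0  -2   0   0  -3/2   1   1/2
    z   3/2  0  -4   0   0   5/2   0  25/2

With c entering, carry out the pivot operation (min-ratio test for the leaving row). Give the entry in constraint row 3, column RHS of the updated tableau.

5/2

Ratio test on column c — row 1: entry 0 ≤ 0; row 2: entry -4 ≤ 0; row 3: (5/2)/1 = 5/2; row 4: entry -2 ≤ 0. Minimum is 5/2 at row 3 (b leaves); pivot element 1.
Divide row 3 by 1; eliminate column c from the other rows.
In the new row 3, the RHS entry is the old entry divided by the pivot: (5/2)/1 = 5/2.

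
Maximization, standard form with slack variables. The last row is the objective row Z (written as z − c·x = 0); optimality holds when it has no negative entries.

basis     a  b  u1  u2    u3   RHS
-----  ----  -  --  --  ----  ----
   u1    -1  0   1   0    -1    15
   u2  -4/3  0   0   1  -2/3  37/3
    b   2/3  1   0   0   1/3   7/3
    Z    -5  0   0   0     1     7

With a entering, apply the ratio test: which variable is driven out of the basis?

b

Column a entries and ratios — u1: -1 ≤ 0, skip; u2: -4/3 ≤ 0, skip; b: (7/3)/(2/3) = 7/2.
Smallest ratio is 7/2 in the row of b, so b leaves.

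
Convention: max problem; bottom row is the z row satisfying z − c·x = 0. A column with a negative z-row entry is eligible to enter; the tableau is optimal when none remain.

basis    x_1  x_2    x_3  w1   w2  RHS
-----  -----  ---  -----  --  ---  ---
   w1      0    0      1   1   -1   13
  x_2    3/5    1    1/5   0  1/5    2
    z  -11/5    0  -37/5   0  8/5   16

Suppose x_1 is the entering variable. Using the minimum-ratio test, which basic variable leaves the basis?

x_2

Column x_1 entries and ratios — w1: 0 ≤ 0, skip; x_2: 2/(3/5) = 10/3.
Smallest ratio is 10/3 in the row of x_2, so x_2 leaves.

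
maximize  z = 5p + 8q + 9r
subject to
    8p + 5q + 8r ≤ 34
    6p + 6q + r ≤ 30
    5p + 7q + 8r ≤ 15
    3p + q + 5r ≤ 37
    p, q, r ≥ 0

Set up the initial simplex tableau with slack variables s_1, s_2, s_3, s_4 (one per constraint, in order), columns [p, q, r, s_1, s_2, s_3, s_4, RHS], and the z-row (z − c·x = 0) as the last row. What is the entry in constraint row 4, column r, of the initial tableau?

Constraint 4 has coefficient 5 on r.

5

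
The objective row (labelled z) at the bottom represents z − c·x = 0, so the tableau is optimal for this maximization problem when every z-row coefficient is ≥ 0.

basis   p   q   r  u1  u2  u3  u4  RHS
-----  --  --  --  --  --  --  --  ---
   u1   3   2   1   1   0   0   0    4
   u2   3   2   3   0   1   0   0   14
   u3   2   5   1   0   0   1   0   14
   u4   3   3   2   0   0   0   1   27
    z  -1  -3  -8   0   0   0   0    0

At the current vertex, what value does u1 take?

u1 is basic (row 1); its value is the RHS of that row, 4.

4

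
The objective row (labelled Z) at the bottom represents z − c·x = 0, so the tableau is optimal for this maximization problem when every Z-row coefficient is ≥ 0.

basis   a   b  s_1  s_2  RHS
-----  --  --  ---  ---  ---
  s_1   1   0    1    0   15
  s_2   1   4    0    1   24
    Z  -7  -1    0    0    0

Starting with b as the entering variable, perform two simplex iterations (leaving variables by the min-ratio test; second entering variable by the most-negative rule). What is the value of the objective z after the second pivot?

429/4

Ratio test on column b — row 1: entry 0 ≤ 0; row 2: 24/4 = 6. Minimum is 6 at row 2 (s_2 leaves); pivot element 4.
Pivot on row 2; the Z-row RHS becomes 0 − (-1)·6 = 6.
Next entering variable (most negative Z-row entry -27/4): a.
Ratio test on column a — row 1: 15/1 = 15; row 2: 6/(1/4) = 24. Minimum is 15 at row 1 (s_1 leaves); pivot element 1.
After the second pivot the Z-row RHS is 6 − (-27/4)·15 = 429/4.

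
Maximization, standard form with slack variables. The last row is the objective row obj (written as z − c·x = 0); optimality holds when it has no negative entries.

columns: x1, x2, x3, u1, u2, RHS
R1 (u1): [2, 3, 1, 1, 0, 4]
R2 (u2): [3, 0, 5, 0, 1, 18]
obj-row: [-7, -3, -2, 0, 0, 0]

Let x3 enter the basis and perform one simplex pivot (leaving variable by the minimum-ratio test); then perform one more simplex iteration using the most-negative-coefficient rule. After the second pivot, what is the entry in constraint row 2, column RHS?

24/7

Ratio test on column x3 — row 1: 4/1 = 4; row 2: 18/5 = 18/5. Minimum is 18/5 at row 2 (u2 leaves); pivot element 5.
Divide row 2 by 5; eliminate column x3 from the other rows.
Second iteration: most negative obj-row entry is -29/5 in column x1, so x1 enters.
Ratio test on column x1 — row 1: (2/5)/(7/5) = 2/7; row 2: (18/5)/(3/5) = 6. Minimum is 2/7 at row 1 (u1 leaves); pivot element 7/5.
Divide row 1 by 7/5; eliminate column x1 from the other rows.
After both pivots, the entry at constraint row 2, column RHS is 24/7.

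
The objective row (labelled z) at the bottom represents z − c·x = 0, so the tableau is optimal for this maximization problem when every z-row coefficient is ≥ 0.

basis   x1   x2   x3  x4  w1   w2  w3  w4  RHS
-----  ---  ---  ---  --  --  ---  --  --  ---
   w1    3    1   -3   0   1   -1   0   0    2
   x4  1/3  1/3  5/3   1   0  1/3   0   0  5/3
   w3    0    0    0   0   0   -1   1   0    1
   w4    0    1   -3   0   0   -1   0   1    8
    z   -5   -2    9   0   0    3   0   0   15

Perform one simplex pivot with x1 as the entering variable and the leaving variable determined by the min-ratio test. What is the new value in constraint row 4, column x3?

Ratio test on column x1 — row 1: 2/3 = 2/3; row 2: (5/3)/(1/3) = 5; row 3: entry 0 ≤ 0; row 4: entry 0 ≤ 0. Minimum is 2/3 at row 1 (w1 leaves); pivot element 3.
Divide row 1 by 3; eliminate column x1 from the other rows.
Row 4 update in column x3: -3 − 0·(-1) = -3.

-3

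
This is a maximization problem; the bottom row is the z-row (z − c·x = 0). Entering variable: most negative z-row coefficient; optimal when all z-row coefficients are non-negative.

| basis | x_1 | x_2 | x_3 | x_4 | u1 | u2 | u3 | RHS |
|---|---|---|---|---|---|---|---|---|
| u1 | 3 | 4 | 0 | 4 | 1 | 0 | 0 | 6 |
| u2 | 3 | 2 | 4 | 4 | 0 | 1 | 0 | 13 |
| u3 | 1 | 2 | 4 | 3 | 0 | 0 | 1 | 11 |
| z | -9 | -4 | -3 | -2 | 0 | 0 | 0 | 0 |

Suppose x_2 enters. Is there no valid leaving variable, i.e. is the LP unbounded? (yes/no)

no

Column x_2 has positive entries in row(s) 1, 2, 3, so the ratio test bounds it — not unbounded.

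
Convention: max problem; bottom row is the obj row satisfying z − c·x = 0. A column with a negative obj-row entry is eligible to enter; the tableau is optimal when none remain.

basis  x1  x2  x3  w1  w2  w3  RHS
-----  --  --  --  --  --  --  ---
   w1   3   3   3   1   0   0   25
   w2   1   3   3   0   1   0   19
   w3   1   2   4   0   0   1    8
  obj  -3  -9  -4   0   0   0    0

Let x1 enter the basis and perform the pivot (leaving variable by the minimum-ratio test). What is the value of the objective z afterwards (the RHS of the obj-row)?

Ratio test on column x1 — row 1: 25/3 = 25/3; row 2: 19/1 = 19; row 3: 8/1 = 8. Minimum is 8 at row 3 (w3 leaves); pivot element 1.
Pivot on row 3; the obj-row RHS becomes 0 − (-3)·8 = 24.

24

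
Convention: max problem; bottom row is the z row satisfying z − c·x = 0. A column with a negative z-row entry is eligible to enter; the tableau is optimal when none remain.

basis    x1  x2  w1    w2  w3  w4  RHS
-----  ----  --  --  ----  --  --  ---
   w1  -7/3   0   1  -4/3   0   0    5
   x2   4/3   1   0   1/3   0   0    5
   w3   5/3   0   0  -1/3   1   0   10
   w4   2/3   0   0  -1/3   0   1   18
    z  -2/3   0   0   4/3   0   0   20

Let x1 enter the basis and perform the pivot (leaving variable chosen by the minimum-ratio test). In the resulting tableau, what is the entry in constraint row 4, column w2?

Ratio test on column x1 — row 1: entry -7/3 ≤ 0; row 2: 5/(4/3) = 15/4; row 3: 10/(5/3) = 6; row 4: 18/(2/3) = 27. Minimum is 15/4 at row 2 (x2 leaves); pivot element 4/3.
Divide row 2 by 4/3; eliminate column x1 from the other rows.
Row 4 update in column w2: -1/3 − (2/3)·(1/4) = -1/2.

-1/2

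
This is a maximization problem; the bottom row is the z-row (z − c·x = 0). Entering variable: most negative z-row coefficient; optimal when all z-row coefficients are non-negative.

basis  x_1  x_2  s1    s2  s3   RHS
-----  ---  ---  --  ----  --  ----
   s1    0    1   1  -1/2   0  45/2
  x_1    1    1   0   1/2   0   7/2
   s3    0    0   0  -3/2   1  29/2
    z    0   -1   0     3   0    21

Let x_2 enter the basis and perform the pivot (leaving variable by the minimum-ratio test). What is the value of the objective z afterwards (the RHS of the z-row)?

49/2

Ratio test on column x_2 — row 1: (45/2)/1 = 45/2; row 2: (7/2)/1 = 7/2; row 3: entry 0 ≤ 0. Minimum is 7/2 at row 2 (x_1 leaves); pivot element 1.
Pivot on row 2; the z-row RHS becomes 21 − (-1)·(7/2) = 49/2.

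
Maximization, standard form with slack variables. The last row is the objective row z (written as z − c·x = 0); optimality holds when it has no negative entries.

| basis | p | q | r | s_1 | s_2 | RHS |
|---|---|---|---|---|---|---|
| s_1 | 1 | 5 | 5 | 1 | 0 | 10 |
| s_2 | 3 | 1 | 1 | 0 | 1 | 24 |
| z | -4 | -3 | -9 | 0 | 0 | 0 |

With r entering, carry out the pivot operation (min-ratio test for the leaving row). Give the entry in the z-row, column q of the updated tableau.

Ratio test on column r — row 1: 10/5 = 2; row 2: 24/1 = 24. Minimum is 2 at row 1 (s_1 leaves); pivot element 5.
Divide row 1 by 5; eliminate column r from the other rows.
z-row update in column q: -3 − (-9)·1 = 6.

6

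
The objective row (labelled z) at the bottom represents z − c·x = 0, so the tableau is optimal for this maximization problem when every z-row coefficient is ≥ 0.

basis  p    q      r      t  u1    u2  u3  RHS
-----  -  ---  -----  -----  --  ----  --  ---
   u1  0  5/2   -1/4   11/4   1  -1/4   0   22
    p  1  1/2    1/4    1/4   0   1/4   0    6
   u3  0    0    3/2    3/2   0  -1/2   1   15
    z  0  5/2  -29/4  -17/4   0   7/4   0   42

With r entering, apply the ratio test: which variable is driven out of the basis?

u3

Column r entries and ratios — u1: -1/4 ≤ 0, skip; p: 6/(1/4) = 24; u3: 15/(3/2) = 10.
Smallest ratio is 10 in the row of u3, so u3 leaves.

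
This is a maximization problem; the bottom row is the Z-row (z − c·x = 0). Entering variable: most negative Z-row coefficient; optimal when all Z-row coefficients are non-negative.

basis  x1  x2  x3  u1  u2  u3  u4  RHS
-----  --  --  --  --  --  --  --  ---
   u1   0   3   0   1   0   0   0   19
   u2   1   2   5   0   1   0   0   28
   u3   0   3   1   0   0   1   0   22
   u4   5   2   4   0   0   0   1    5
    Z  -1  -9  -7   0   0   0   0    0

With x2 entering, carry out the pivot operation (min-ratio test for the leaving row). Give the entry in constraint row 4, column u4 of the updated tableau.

Ratio test on column x2 — row 1: 19/3 = 19/3; row 2: 28/2 = 14; row 3: 22/3 = 22/3; row 4: 5/2 = 5/2. Minimum is 5/2 at row 4 (u4 leaves); pivot element 2.
Divide row 4 by 2; eliminate column x2 from the other rows.
In the new row 4, the u4 entry is the old entry divided by the pivot: 1/2 = 1/2.

1/2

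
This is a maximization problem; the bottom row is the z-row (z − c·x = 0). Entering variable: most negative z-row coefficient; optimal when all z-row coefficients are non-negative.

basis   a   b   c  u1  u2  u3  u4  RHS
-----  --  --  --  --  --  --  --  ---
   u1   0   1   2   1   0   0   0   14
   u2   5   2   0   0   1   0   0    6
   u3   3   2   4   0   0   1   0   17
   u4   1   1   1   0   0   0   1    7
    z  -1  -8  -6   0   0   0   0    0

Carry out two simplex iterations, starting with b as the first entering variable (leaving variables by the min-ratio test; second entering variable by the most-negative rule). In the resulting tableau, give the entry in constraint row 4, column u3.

-1/4

Ratio test on column b — row 1: 14/1 = 14; row 2: 6/2 = 3; row 3: 17/2 = 17/2; row 4: 7/1 = 7. Minimum is 3 at row 2 (u2 leaves); pivot element 2.
Divide row 2 by 2; eliminate column b from the other rows.
Second iteration: most negative z-row entry is -6 in column c, so c enters.
Ratio test on column c — row 1: 11/2 = 11/2; row 2: entry 0 ≤ 0; row 3: 11/4 = 11/4; row 4: 4/1 = 4. Minimum is 11/4 at row 3 (u3 leaves); pivot element 4.
Divide row 3 by 4; eliminate column c from the other rows.
After both pivots, the entry at constraint row 4, column u3 is -1/4.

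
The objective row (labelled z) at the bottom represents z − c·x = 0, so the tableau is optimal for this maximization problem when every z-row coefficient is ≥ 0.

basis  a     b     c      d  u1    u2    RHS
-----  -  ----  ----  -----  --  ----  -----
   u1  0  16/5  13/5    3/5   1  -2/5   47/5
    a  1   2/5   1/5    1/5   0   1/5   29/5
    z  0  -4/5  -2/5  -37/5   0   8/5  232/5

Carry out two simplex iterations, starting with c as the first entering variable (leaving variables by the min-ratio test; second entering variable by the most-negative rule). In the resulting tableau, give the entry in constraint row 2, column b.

-2/3

Ratio test on column c — row 1: (47/5)/(13/5) = 47/13; row 2: (29/5)/(1/5) = 29. Minimum is 47/13 at row 1 (u1 leaves); pivot element 13/5.
Divide row 1 by 13/5; eliminate column c from the other rows.
Second iteration: most negative z-row entry is -95/13 in column d, so d enters.
Ratio test on column d — row 1: (47/13)/(3/13) = 47/3; row 2: (66/13)/(2/13) = 33. Minimum is 47/3 at row 1 (c leaves); pivot element 3/13.
Divide row 1 by 3/13; eliminate column d from the other rows.
After both pivots, the entry at constraint row 2, column b is -2/3.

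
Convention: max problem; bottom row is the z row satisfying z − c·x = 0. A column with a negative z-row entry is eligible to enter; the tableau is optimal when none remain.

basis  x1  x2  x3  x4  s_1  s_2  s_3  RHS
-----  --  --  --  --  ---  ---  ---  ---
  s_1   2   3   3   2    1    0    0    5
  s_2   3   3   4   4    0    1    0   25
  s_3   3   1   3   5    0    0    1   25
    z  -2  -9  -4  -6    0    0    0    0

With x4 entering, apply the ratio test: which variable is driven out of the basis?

Column x4 entries and ratios — s_1: 5/2 = 5/2; s_2: 25/4 = 25/4; s_3: 25/5 = 5.
Smallest ratio is 5/2 in the row of s_1, so s_1 leaves.

s_1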